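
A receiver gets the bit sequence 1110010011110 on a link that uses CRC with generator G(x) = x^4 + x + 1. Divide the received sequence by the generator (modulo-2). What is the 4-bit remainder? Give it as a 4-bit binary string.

Modulo-2 division of 1110010011110 by 10011:
  pos 0: 11100 XOR 10011 = 01111
  pos 1: 11111 XOR 10011 = 01100
  pos 2: 11000 XOR 10011 = 01011
  pos 3: 10110 XOR 10011 = 00101
  pos 5: 10111 XOR 10011 = 00100
  pos 7: 10011 XOR 10011 = 00000
Remainder = 0000 (zero — the frame passes the CRC check).

0000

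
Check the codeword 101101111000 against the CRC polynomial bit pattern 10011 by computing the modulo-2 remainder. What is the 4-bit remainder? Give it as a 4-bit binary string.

0000

Modulo-2 division of 101101111000 by 10011:
  pos 0: 10110 XOR 10011 = 00101
  pos 2: 10111 XOR 10011 = 00100
  pos 4: 10011 XOR 10011 = 00000
Remainder = 0000 (zero — the frame passes the CRC check).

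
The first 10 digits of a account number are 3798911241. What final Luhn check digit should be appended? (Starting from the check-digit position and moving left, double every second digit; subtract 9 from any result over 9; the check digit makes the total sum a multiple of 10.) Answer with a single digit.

Partial digits right→left: 1 4 2 1 1 9 8 9 7 3
Double every second digit counting from the check-digit position (so the 1st, 3rd, 5th, ... of the partial from the right).
  doubled (with −9 where >9): 2 4 2 7 5 → sum 20
  kept as-is: 4 1 9 9 3 → sum 26
Total = 20 + 26 = 46.
Check digit = (10 − (46 mod 10)) mod 10 = 4.

4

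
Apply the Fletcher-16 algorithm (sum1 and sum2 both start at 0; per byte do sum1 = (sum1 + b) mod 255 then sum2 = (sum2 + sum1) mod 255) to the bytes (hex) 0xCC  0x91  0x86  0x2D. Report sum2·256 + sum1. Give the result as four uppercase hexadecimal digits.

2212

Running sums (mod 255):
  after byte 0 (0xCC): sum1=204, sum2=204
  after byte 1 (0x91): sum1=94, sum2=43
  after byte 2 (0x86): sum1=228, sum2=16
  after byte 3 (0x2D): sum1=18, sum2=34
Checksum = sum2·256 + sum1 = 34·256 + 18 = 8722 = 0x2212.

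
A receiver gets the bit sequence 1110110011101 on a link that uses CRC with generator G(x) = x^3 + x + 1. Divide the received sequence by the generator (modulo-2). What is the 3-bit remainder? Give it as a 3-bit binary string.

001

Modulo-2 division of 1110110011101 by 1011:
  pos 0: 1110 XOR 1011 = 0101
  pos 1: 1011 XOR 1011 = 0000
  pos 5: 1001 XOR 1011 = 0010
  pos 7: 1011 XOR 1011 = 0000
Remainder = 001 (nonzero — an error is detected).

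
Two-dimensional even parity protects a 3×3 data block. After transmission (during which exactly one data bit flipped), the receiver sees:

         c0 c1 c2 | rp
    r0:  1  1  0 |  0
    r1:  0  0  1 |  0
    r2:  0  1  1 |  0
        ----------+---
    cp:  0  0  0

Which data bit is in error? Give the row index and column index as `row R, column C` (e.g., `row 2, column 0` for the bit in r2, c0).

Recompute each row's even parity and compare to rp:
  r0: data parity 0, sent rp 0 → ok
  r1: data parity 1, sent rp 0 → mismatch
  r2: data parity 0, sent rp 0 → ok
Recompute each column's even parity and compare to cp:
  c0: data parity 1, sent cp 0 → mismatch
  c1: data parity 0, sent cp 0 → ok
  c2: data parity 0, sent cp 0 → ok
Exactly one row (r1) and one column (c0) fail → the flipped bit is at their intersection.

row 1, column 0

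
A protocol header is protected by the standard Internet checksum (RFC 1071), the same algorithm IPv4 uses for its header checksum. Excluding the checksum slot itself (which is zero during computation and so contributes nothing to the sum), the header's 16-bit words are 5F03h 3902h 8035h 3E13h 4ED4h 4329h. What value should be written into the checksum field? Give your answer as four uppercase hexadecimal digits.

One's-complement addition (fold any carry out of bit 15 back into bit 0):
  0x5F03 + 0x3902 = 0x09805
  0x9805 + 0x8035 = 0x1183A → wrap carry → 0x183B
  0x183B + 0x3E13 = 0x0564E
  0x564E + 0x4ED4 = 0x0A522
  0xA522 + 0x4329 = 0x0E84B
One's-complement sum = 0xE84B.
Checksum = ~0xE84B & 0xFFFF = 0x17B4.

17B4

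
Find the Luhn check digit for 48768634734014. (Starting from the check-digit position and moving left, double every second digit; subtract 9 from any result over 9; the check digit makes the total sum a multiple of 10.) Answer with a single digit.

Partial digits right→left: 4 1 0 4 3 7 4 3 6 8 6 7 8 4
Double every second digit counting from the check-digit position (so the 1st, 3rd, 5th, ... of the partial from the right).
  doubled (with −9 where >9): 8 0 6 8 3 3 7 → sum 35
  kept as-is: 1 4 7 3 8 7 4 → sum 34
Total = 35 + 34 = 69.
Check digit = (10 − (69 mod 10)) mod 10 = 1.

1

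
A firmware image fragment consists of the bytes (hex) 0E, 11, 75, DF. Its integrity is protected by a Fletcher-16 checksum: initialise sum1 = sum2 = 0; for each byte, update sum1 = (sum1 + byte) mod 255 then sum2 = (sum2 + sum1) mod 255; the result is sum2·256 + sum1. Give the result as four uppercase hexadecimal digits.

Running sums (mod 255):
  after byte 0 (0E): sum1=14, sum2=14
  after byte 1 (11): sum1=31, sum2=45
  after byte 2 (75): sum1=148, sum2=193
  after byte 3 (DF): sum1=116, sum2=54
Checksum = sum2·256 + sum1 = 54·256 + 116 = 13940 = 0x3674.

3674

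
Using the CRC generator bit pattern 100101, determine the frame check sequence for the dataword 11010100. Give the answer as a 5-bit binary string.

00111

Append 5 zeros: 1101010000000. Divide by 100101 (XOR where the leading bit is 1):
  pos 0: 110101 XOR 100101 = 010000
  pos 1: 100000 XOR 100101 = 000101
  pos 4: 101000 XOR 100101 = 001101
  pos 6: 110100 XOR 100101 = 010001
  pos 7: 100010 XOR 100101 = 000111
Remainder (last 5 bits) = 00111. This is the CRC / FCS.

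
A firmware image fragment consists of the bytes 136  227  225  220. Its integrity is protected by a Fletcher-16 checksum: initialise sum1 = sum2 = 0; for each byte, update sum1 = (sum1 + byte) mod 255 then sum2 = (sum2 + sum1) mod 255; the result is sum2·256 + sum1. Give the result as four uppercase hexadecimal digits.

6E2B

Running sums (mod 255):
  after byte 0 (136): sum1=136, sum2=136
  after byte 1 (227): sum1=108, sum2=244
  after byte 2 (225): sum1=78, sum2=67
  after byte 3 (220): sum1=43, sum2=110
Checksum = sum2·256 + sum1 = 110·256 + 43 = 28203 = 0x6E2B.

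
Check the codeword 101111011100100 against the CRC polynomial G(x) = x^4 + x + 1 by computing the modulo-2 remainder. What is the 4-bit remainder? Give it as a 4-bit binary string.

Modulo-2 division of 101111011100100 by 10011:
  pos 0: 10111 XOR 10011 = 00100
  pos 2: 10010 XOR 10011 = 00001
  pos 6: 11110 XOR 10011 = 01101
  pos 7: 11010 XOR 10011 = 01001
  pos 8: 10011 XOR 10011 = 00000
Remainder = 0000 (zero — the frame passes the CRC check).

0000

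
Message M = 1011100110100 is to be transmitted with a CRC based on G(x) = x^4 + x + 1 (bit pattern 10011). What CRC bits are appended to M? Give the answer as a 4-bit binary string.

Append 4 zeros: 10111001101000000. Divide by 10011 (XOR where the leading bit is 1):
  pos 0: 10111 XOR 10011 = 00100
  pos 2: 10000 XOR 10011 = 00011
  pos 5: 11110 XOR 10011 = 01101
  pos 6: 11011 XOR 10011 = 01000
  pos 7: 10000 XOR 10011 = 00011
  pos 10: 11000 XOR 10011 = 01011
  pos 11: 10110 XOR 10011 = 00101
Remainder (last 4 bits) = 1010. This is the CRC / FCS.

1010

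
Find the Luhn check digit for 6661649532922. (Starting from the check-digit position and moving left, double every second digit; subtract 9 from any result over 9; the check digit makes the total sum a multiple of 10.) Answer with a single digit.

Partial digits right→left: 2 2 9 2 3 5 9 4 6 1 6 6 6
Double every second digit counting from the check-digit position (so the 1st, 3rd, 5th, ... of the partial from the right).
  doubled (with −9 where >9): 4 9 6 9 3 3 3 → sum 37
  kept as-is: 2 2 5 4 1 6 → sum 20
Total = 37 + 20 = 57.
Check digit = (10 − (57 mod 10)) mod 10 = 3.

3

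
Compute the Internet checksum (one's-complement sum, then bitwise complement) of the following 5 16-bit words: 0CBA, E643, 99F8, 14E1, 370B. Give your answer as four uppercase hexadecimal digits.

271D

One's-complement addition (fold any carry out of bit 15 back into bit 0):
  0x0CBA + 0xE643 = 0x0F2FD
  0xF2FD + 0x99F8 = 0x18CF5 → wrap carry → 0x8CF6
  0x8CF6 + 0x14E1 = 0x0A1D7
  0xA1D7 + 0x370B = 0x0D8E2
One's-complement sum = 0xD8E2.
Checksum = ~0xD8E2 & 0xFFFF = 0x271D.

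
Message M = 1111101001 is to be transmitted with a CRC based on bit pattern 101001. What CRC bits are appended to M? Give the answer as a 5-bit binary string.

00111

Append 5 zeros: 111110100100000. Divide by 101001 (XOR where the leading bit is 1):
  pos 0: 111110 XOR 101001 = 010111
  pos 1: 101111 XOR 101001 = 000110
  pos 4: 110001 XOR 101001 = 011000
  pos 5: 110000 XOR 101001 = 011001
  pos 6: 110010 XOR 101001 = 011011
  pos 7: 110110 XOR 101001 = 011111
  pos 8: 111110 XOR 101001 = 010111
  pos 9: 101110 XOR 101001 = 000111
Remainder (last 5 bits) = 00111. This is the CRC / FCS.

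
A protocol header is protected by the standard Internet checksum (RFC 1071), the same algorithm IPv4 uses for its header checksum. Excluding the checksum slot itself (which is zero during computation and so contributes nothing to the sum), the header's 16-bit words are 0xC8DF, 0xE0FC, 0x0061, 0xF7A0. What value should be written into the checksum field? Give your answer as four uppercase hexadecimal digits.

One's-complement addition (fold any carry out of bit 15 back into bit 0):
  0xC8DF + 0xE0FC = 0x1A9DB → wrap carry → 0xA9DC
  0xA9DC + 0x0061 = 0x0AA3D
  0xAA3D + 0xF7A0 = 0x1A1DD → wrap carry → 0xA1DE
One's-complement sum = 0xA1DE.
Checksum = ~0xA1DE & 0xFFFF = 0x5E21.

5E21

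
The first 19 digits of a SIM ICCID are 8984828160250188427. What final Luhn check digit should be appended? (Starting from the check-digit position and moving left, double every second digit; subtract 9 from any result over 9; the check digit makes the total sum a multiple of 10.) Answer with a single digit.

3

Partial digits right→left: 7 2 4 8 8 1 0 5 2 0 6 1 8 2 8 4 8 9 8
Double every second digit counting from the check-digit position (so the 1st, 3rd, 5th, ... of the partial from the right).
  doubled (with −9 where >9): 5 8 7 0 4 3 7 7 7 7 → sum 55
  kept as-is: 2 8 1 5 0 1 2 4 9 → sum 32
Total = 55 + 32 = 87.
Check digit = (10 − (87 mod 10)) mod 10 = 3.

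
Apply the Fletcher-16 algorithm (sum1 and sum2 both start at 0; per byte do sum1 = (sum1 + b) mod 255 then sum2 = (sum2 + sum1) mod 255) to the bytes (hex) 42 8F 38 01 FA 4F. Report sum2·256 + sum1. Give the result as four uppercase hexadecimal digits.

Running sums (mod 255):
  after byte 0 (42): sum1=66, sum2=66
  after byte 1 (8F): sum1=209, sum2=20
  after byte 2 (38): sum1=10, sum2=30
  after byte 3 (01): sum1=11, sum2=41
  after byte 4 (FA): sum1=6, sum2=47
  after byte 5 (4F): sum1=85, sum2=132
Checksum = sum2·256 + sum1 = 132·256 + 85 = 33877 = 0x8455.

8455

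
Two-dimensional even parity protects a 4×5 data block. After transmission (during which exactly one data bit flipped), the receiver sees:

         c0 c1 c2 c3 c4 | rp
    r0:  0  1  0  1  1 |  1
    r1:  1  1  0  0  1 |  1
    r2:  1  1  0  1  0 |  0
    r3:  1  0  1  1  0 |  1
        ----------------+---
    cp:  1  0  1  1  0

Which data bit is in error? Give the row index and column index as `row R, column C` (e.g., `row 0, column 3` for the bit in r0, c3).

row 2, column 1

Recompute each row's even parity and compare to rp:
  r0: data parity 1, sent rp 1 → ok
  r1: data parity 1, sent rp 1 → ok
  r2: data parity 1, sent rp 0 → mismatch
  r3: data parity 1, sent rp 1 → ok
Recompute each column's even parity and compare to cp:
  c0: data parity 1, sent cp 1 → ok
  c1: data parity 1, sent cp 0 → mismatch
  c2: data parity 1, sent cp 1 → ok
  c3: data parity 1, sent cp 1 → ok
  c4: data parity 0, sent cp 0 → ok
Exactly one row (r2) and one column (c1) fail → the flipped bit is at their intersection.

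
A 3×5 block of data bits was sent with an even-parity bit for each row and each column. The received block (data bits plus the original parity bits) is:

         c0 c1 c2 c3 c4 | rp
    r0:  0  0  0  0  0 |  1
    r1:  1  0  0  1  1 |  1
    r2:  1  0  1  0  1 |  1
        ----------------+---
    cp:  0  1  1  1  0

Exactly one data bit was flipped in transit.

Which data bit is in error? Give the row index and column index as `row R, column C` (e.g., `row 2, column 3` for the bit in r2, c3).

Recompute each row's even parity and compare to rp:
  r0: data parity 0, sent rp 1 → mismatch
  r1: data parity 1, sent rp 1 → ok
  r2: data parity 1, sent rp 1 → ok
Recompute each column's even parity and compare to cp:
  c0: data parity 0, sent cp 0 → ok
  c1: data parity 0, sent cp 1 → mismatch
  c2: data parity 1, sent cp 1 → ok
  c3: data parity 1, sent cp 1 → ok
  c4: data parity 0, sent cp 0 → ok
Exactly one row (r0) and one column (c1) fail → the flipped bit is at their intersection.

row 0, column 1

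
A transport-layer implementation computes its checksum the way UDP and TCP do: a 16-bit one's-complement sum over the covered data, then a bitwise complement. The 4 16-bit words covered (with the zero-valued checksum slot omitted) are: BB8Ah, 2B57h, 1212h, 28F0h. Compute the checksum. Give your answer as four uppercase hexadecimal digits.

DE1B

One's-complement addition (fold any carry out of bit 15 back into bit 0):
  0xBB8A + 0x2B57 = 0x0E6E1
  0xE6E1 + 0x1212 = 0x0F8F3
  0xF8F3 + 0x28F0 = 0x121E3 → wrap carry → 0x21E4
One's-complement sum = 0x21E4.
Checksum = ~0x21E4 & 0xFFFF = 0xDE1B.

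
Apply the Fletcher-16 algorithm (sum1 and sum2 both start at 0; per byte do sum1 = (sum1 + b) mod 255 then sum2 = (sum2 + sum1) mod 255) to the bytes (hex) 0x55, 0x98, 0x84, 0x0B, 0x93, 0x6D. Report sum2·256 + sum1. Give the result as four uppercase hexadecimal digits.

C27E

Running sums (mod 255):
  after byte 0 (0x55): sum1=85, sum2=85
  after byte 1 (0x98): sum1=237, sum2=67
  after byte 2 (0x84): sum1=114, sum2=181
  after byte 3 (0x0B): sum1=125, sum2=51
  after byte 4 (0x93): sum1=17, sum2=68
  after byte 5 (0x6D): sum1=126, sum2=194
Checksum = sum2·256 + sum1 = 194·256 + 126 = 49790 = 0xC27E.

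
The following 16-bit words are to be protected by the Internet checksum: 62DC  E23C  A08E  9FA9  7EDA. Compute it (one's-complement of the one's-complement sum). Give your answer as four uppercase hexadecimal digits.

One's-complement addition (fold any carry out of bit 15 back into bit 0):
  0x62DC + 0xE23C = 0x14518 → wrap carry → 0x4519
  0x4519 + 0xA08E = 0x0E5A7
  0xE5A7 + 0x9FA9 = 0x18550 → wrap carry → 0x8551
  0x8551 + 0x7EDA = 0x1042B → wrap carry → 0x042C
One's-complement sum = 0x042C.
Checksum = ~0x042C & 0xFFFF = 0xFBD3.

FBD3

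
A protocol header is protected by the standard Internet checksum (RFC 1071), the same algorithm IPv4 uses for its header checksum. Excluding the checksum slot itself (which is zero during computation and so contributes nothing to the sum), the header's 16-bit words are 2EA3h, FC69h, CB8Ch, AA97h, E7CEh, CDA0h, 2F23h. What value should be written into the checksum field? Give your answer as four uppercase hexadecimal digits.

One's-complement addition (fold any carry out of bit 15 back into bit 0):
  0x2EA3 + 0xFC69 = 0x12B0C → wrap carry → 0x2B0D
  0x2B0D + 0xCB8C = 0x0F699
  0xF699 + 0xAA97 = 0x1A130 → wrap carry → 0xA131
  0xA131 + 0xE7CE = 0x188FF → wrap carry → 0x8900
  0x8900 + 0xCDA0 = 0x156A0 → wrap carry → 0x56A1
  0x56A1 + 0x2F23 = 0x085C4
One's-complement sum = 0x85C4.
Checksum = ~0x85C4 & 0xFFFF = 0x7A3B.

7A3B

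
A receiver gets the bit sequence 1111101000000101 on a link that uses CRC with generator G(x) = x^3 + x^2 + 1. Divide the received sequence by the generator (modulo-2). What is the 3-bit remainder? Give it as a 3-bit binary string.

000

Modulo-2 division of 1111101000000101 by 1101:
  pos 0: 1111 XOR 1101 = 0010
  pos 2: 1010 XOR 1101 = 0111
  pos 3: 1111 XOR 1101 = 0010
  pos 5: 1000 XOR 1101 = 0101
  pos 6: 1010 XOR 1101 = 0111
  pos 7: 1110 XOR 1101 = 0011
  pos 9: 1100 XOR 1101 = 0001
  pos 12: 1101 XOR 1101 = 0000
Remainder = 000 (zero — the frame passes the CRC check).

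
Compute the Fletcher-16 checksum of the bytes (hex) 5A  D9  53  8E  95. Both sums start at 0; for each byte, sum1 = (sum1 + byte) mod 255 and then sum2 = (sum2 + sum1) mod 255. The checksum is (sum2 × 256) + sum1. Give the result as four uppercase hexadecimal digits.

Running sums (mod 255):
  after byte 0 (5A): sum1=90, sum2=90
  after byte 1 (D9): sum1=52, sum2=142
  after byte 2 (53): sum1=135, sum2=22
  after byte 3 (8E): sum1=22, sum2=44
  after byte 4 (95): sum1=171, sum2=215
Checksum = sum2·256 + sum1 = 215·256 + 171 = 55211 = 0xD7AB.

D7AB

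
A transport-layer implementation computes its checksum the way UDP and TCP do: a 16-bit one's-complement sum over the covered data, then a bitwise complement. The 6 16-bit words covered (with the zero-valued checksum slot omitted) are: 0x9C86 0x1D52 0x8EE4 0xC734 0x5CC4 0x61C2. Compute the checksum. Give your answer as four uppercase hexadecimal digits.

3187

One's-complement addition (fold any carry out of bit 15 back into bit 0):
  0x9C86 + 0x1D52 = 0x0B9D8
  0xB9D8 + 0x8EE4 = 0x148BC → wrap carry → 0x48BD
  0x48BD + 0xC734 = 0x10FF1 → wrap carry → 0x0FF2
  0x0FF2 + 0x5CC4 = 0x06CB6
  0x6CB6 + 0x61C2 = 0x0CE78
One's-complement sum = 0xCE78.
Checksum = ~0xCE78 & 0xFFFF = 0x3187.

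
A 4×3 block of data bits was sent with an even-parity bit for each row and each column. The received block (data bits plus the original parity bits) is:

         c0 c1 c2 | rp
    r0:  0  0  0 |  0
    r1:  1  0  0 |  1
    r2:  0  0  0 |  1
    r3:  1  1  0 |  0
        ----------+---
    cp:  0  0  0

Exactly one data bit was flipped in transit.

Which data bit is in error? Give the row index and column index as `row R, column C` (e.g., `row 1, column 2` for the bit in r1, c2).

row 2, column 1

Recompute each row's even parity and compare to rp:
  r0: data parity 0, sent rp 0 → ok
  r1: data parity 1, sent rp 1 → ok
  r2: data parity 0, sent rp 1 → mismatch
  r3: data parity 0, sent rp 0 → ok
Recompute each column's even parity and compare to cp:
  c0: data parity 0, sent cp 0 → ok
  c1: data parity 1, sent cp 0 → mismatch
  c2: data parity 0, sent cp 0 → ok
Exactly one row (r2) and one column (c1) fail → the flipped bit is at their intersection.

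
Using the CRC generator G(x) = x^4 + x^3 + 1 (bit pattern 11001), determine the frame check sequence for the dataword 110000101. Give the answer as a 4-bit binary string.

1000

Append 4 zeros: 1100001010000. Divide by 11001 (XOR where the leading bit is 1):
  pos 0: 11000 XOR 11001 = 00001
  pos 4: 10101 XOR 11001 = 01100
  pos 5: 11000 XOR 11001 = 00001
Remainder (last 4 bits) = 1000. This is the CRC / FCS.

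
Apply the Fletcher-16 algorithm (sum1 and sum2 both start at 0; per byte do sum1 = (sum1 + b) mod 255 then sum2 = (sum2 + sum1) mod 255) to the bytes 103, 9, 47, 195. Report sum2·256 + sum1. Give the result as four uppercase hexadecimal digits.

DA63

Running sums (mod 255):
  after byte 0 (103): sum1=103, sum2=103
  after byte 1 (9): sum1=112, sum2=215
  after byte 2 (47): sum1=159, sum2=119
  after byte 3 (195): sum1=99, sum2=218
Checksum = sum2·256 + sum1 = 218·256 + 99 = 55907 = 0xDA63.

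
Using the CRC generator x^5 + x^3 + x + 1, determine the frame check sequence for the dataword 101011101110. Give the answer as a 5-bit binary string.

01100

Append 5 zeros: 10101110111000000. Divide by 101011 (XOR where the leading bit is 1):
  pos 0: 101011 XOR 101011 = 000000
  pos 6: 101110 XOR 101011 = 000101
  pos 9: 101000 XOR 101011 = 000011
Remainder (last 5 bits) = 01100. This is the CRC / FCS.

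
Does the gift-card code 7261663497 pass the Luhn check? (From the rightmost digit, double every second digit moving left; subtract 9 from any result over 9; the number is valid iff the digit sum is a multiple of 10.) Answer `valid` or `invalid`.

From the right, keep odd positions and double even positions (subtract 9 from any doubled value over 9):
  doubled (positions 2,4,...): 9 6 3 3 5 → sum 26
  kept (positions 1,3,...): 7 4 6 1 2 → sum 20
Total = 46.
46 mod 10 = 6, so the number is invalid.

invalid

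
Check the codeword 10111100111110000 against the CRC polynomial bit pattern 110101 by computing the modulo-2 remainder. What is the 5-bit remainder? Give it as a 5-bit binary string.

Modulo-2 division of 10111100111110000 by 110101:
  pos 0: 101111 XOR 110101 = 011010
  pos 1: 110100 XOR 110101 = 000001
  pos 6: 101111 XOR 110101 = 011010
  pos 7: 110101 XOR 110101 = 000000
Remainder = 00000 (zero — the frame passes the CRC check).

00000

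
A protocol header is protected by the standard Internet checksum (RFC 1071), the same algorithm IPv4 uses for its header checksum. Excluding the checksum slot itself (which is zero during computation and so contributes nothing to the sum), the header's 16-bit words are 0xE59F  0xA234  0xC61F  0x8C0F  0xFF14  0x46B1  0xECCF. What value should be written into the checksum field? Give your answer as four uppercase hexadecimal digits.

F365

One's-complement addition (fold any carry out of bit 15 back into bit 0):
  0xE59F + 0xA234 = 0x187D3 → wrap carry → 0x87D4
  0x87D4 + 0xC61F = 0x14DF3 → wrap carry → 0x4DF4
  0x4DF4 + 0x8C0F = 0x0DA03
  0xDA03 + 0xFF14 = 0x1D917 → wrap carry → 0xD918
  0xD918 + 0x46B1 = 0x11FC9 → wrap carry → 0x1FCA
  0x1FCA + 0xECCF = 0x10C99 → wrap carry → 0x0C9A
One's-complement sum = 0x0C9A.
Checksum = ~0x0C9A & 0xFFFF = 0xF365.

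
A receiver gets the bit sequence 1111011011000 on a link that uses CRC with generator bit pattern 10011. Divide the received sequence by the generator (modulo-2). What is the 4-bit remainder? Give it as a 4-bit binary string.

Modulo-2 division of 1111011011000 by 10011:
  pos 0: 11110 XOR 10011 = 01101
  pos 1: 11011 XOR 10011 = 01000
  pos 2: 10001 XOR 10011 = 00010
  pos 5: 10011 XOR 10011 = 00000
Remainder = 0000 (zero — the frame passes the CRC check).

0000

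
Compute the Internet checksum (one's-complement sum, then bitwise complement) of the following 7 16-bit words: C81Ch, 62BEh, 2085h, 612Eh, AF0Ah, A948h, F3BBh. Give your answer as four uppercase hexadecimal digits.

One's-complement addition (fold any carry out of bit 15 back into bit 0):
  0xC81C + 0x62BE = 0x12ADA → wrap carry → 0x2ADB
  0x2ADB + 0x2085 = 0x04B60
  0x4B60 + 0x612E = 0x0AC8E
  0xAC8E + 0xAF0A = 0x15B98 → wrap carry → 0x5B99
  0x5B99 + 0xA948 = 0x104E1 → wrap carry → 0x04E2
  0x04E2 + 0xF3BB = 0x0F89D
One's-complement sum = 0xF89D.
Checksum = ~0xF89D & 0xFFFF = 0x0762.

0762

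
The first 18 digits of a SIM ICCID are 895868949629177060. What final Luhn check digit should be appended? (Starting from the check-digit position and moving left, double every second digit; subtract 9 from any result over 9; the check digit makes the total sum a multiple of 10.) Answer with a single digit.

Partial digits right→left: 0 6 0 7 7 1 9 2 6 9 4 9 8 6 8 5 9 8
Double every second digit counting from the check-digit position (so the 1st, 3rd, 5th, ... of the partial from the right).
  doubled (with −9 where >9): 0 0 5 9 3 8 7 7 9 → sum 48
  kept as-is: 6 7 1 2 9 9 6 5 8 → sum 53
Total = 48 + 53 = 101.
Check digit = (10 − (101 mod 10)) mod 10 = 9.

9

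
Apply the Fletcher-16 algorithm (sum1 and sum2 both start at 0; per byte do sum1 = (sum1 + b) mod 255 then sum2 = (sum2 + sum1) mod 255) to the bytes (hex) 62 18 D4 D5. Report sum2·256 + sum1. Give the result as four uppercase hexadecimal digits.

Running sums (mod 255):
  after byte 0 (62): sum1=98, sum2=98
  after byte 1 (18): sum1=122, sum2=220
  after byte 2 (D4): sum1=79, sum2=44
  after byte 3 (D5): sum1=37, sum2=81
Checksum = sum2·256 + sum1 = 81·256 + 37 = 20773 = 0x5125.

5125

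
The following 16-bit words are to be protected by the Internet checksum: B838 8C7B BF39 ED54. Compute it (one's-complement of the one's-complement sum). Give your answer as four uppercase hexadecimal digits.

One's-complement addition (fold any carry out of bit 15 back into bit 0):
  0xB838 + 0x8C7B = 0x144B3 → wrap carry → 0x44B4
  0x44B4 + 0xBF39 = 0x103ED → wrap carry → 0x03EE
  0x03EE + 0xED54 = 0x0F142
One's-complement sum = 0xF142.
Checksum = ~0xF142 & 0xFFFF = 0x0EBD.

0EBD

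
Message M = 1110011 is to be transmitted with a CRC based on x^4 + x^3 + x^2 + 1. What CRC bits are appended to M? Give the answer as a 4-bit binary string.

Append 4 zeros: 11100110000. Divide by 11101 (XOR where the leading bit is 1):
  pos 0: 11100 XOR 11101 = 00001
  pos 4: 11100 XOR 11101 = 00001
Remainder (last 4 bits) = 0100. This is the CRC / FCS.

0100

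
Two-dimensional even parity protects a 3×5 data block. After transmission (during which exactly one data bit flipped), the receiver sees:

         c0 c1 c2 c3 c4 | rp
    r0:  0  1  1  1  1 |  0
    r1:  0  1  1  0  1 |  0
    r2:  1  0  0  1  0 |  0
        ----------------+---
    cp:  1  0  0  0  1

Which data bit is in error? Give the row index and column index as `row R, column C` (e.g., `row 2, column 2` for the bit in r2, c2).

row 1, column 4

Recompute each row's even parity and compare to rp:
  r0: data parity 0, sent rp 0 → ok
  r1: data parity 1, sent rp 0 → mismatch
  r2: data parity 0, sent rp 0 → ok
Recompute each column's even parity and compare to cp:
  c0: data parity 1, sent cp 1 → ok
  c1: data parity 0, sent cp 0 → ok
  c2: data parity 0, sent cp 0 → ok
  c3: data parity 0, sent cp 0 → ok
  c4: data parity 0, sent cp 1 → mismatch
Exactly one row (r1) and one column (c4) fail → the flipped bit is at their intersection.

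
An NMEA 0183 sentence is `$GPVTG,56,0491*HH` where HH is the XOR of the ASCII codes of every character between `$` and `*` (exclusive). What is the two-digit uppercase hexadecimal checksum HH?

XOR the ASCII codes of the payload characters:
  'G' = 0x47 → acc = 0x47
  'P' = 0x50 → acc = 0x17
  'V' = 0x56 → acc = 0x41
  'T' = 0x54 → acc = 0x15
  'G' = 0x47 → acc = 0x52
  ',' = 0x2C → acc = 0x7E
  '5' = 0x35 → acc = 0x4B
  '6' = 0x36 → acc = 0x7D
  ',' = 0x2C → acc = 0x51
  '0' = 0x30 → acc = 0x61
  '4' = 0x34 → acc = 0x55
  '9' = 0x39 → acc = 0x6C
  '1' = 0x31 → acc = 0x5D
Checksum = 0x5D.

5D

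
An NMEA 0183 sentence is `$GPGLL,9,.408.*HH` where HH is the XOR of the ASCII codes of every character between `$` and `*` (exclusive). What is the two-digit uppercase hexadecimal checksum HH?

55

XOR the ASCII codes of the payload characters:
  'G' = 0x47 → acc = 0x47
  'P' = 0x50 → acc = 0x17
  'G' = 0x47 → acc = 0x50
  'L' = 0x4C → acc = 0x1C
  'L' = 0x4C → acc = 0x50
  ',' = 0x2C → acc = 0x7C
  '9' = 0x39 → acc = 0x45
  ',' = 0x2C → acc = 0x69
  '.' = 0x2E → acc = 0x47
  '4' = 0x34 → acc = 0x73
  '0' = 0x30 → acc = 0x43
  '8' = 0x38 → acc = 0x7B
  '.' = 0x2E → acc = 0x55
Checksum = 0x55.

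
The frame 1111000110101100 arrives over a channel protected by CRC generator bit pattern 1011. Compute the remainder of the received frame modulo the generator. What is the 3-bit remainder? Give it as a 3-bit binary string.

010

Modulo-2 division of 1111000110101100 by 1011:
  pos 0: 1111 XOR 1011 = 0100
  pos 1: 1000 XOR 1011 = 0011
  pos 3: 1100 XOR 1011 = 0111
  pos 4: 1111 XOR 1011 = 0100
  pos 5: 1001 XOR 1011 = 0010
  pos 7: 1001 XOR 1011 = 0010
  pos 9: 1001 XOR 1011 = 0010
  pos 11: 1010 XOR 1011 = 0001
Remainder = 010 (nonzero — an error is detected).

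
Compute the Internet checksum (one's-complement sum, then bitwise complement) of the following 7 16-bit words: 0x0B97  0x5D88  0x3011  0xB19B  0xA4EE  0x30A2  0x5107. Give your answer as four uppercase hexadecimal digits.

One's-complement addition (fold any carry out of bit 15 back into bit 0):
  0x0B97 + 0x5D88 = 0x0691F
  0x691F + 0x3011 = 0x09930
  0x9930 + 0xB19B = 0x14ACB → wrap carry → 0x4ACC
  0x4ACC + 0xA4EE = 0x0EFBA
  0xEFBA + 0x30A2 = 0x1205C → wrap carry → 0x205D
  0x205D + 0x5107 = 0x07164
One's-complement sum = 0x7164.
Checksum = ~0x7164 & 0xFFFF = 0x8E9B.

8E9B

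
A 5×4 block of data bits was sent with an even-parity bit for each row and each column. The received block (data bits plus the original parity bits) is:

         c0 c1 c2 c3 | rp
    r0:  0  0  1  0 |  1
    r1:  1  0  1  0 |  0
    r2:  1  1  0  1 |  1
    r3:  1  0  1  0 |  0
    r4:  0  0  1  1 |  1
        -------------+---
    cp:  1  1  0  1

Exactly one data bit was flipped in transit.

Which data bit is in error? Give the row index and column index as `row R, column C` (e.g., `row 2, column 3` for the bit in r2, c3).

Recompute each row's even parity and compare to rp:
  r0: data parity 1, sent rp 1 → ok
  r1: data parity 0, sent rp 0 → ok
  r2: data parity 1, sent rp 1 → ok
  r3: data parity 0, sent rp 0 → ok
  r4: data parity 0, sent rp 1 → mismatch
Recompute each column's even parity and compare to cp:
  c0: data parity 1, sent cp 1 → ok
  c1: data parity 1, sent cp 1 → ok
  c2: data parity 0, sent cp 0 → ok
  c3: data parity 0, sent cp 1 → mismatch
Exactly one row (r4) and one column (c3) fail → the flipped bit is at their intersection.

row 4, column 3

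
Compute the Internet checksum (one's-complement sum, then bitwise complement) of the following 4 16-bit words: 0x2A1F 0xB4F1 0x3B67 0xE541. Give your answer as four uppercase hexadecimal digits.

One's-complement addition (fold any carry out of bit 15 back into bit 0):
  0x2A1F + 0xB4F1 = 0x0DF10
  0xDF10 + 0x3B67 = 0x11A77 → wrap carry → 0x1A78
  0x1A78 + 0xE541 = 0x0FFB9
One's-complement sum = 0xFFB9.
Checksum = ~0xFFB9 & 0xFFFF = 0x0046.

0046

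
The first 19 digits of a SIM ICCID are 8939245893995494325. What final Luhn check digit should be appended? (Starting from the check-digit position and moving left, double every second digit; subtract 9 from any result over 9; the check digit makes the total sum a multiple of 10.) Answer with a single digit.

5

Partial digits right→left: 5 2 3 4 9 4 5 9 9 3 9 8 5 4 2 9 3 9 8
Double every second digit counting from the check-digit position (so the 1st, 3rd, 5th, ... of the partial from the right).
  doubled (with −9 where >9): 1 6 9 1 9 9 1 4 6 7 → sum 53
  kept as-is: 2 4 4 9 3 8 4 9 9 → sum 52
Total = 53 + 52 = 105.
Check digit = (10 − (105 mod 10)) mod 10 = 5.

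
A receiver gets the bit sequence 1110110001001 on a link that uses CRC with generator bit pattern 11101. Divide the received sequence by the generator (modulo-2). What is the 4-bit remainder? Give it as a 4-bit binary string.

Modulo-2 division of 1110110001001 by 11101:
  pos 0: 11101 XOR 11101 = 00000
  pos 5: 10001 XOR 11101 = 01100
  pos 6: 11000 XOR 11101 = 00101
  pos 8: 10101 XOR 11101 = 01000
Remainder = 1000 (nonzero — an error is detected).

1000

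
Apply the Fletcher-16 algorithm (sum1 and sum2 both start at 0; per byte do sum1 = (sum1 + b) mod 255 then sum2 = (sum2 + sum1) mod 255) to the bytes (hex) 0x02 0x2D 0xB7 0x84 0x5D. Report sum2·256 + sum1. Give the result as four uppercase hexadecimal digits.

Running sums (mod 255):
  after byte 0 (0x02): sum1=2, sum2=2
  after byte 1 (0x2D): sum1=47, sum2=49
  after byte 2 (0xB7): sum1=230, sum2=24
  after byte 3 (0x84): sum1=107, sum2=131
  after byte 4 (0x5D): sum1=200, sum2=76
Checksum = sum2·256 + sum1 = 76·256 + 200 = 19656 = 0x4CC8.

4CC8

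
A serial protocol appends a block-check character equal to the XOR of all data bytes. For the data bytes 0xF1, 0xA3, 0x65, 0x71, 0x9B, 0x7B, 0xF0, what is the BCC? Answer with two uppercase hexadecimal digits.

XOR the bytes together:
  start with 0xF1
  0xF1 ⊕ 0xA3 = 0x52
  0x52 ⊕ 0x65 = 0x37
  0x37 ⊕ 0x71 = 0x46
  0x46 ⊕ 0x9B = 0xDD
  0xDD ⊕ 0x7B = 0xA6
  0xA6 ⊕ 0xF0 = 0x56

56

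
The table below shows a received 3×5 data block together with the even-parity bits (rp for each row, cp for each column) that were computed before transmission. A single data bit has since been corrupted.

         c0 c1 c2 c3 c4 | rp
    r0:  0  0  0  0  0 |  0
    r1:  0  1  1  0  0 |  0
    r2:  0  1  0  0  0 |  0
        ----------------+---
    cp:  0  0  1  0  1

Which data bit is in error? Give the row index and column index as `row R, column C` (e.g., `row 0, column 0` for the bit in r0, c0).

Recompute each row's even parity and compare to rp:
  r0: data parity 0, sent rp 0 → ok
  r1: data parity 0, sent rp 0 → ok
  r2: data parity 1, sent rp 0 → mismatch
Recompute each column's even parity and compare to cp:
  c0: data parity 0, sent cp 0 → ok
  c1: data parity 0, sent cp 0 → ok
  c2: data parity 1, sent cp 1 → ok
  c3: data parity 0, sent cp 0 → ok
  c4: data parity 0, sent cp 1 → mismatch
Exactly one row (r2) and one column (c4) fail → the flipped bit is at their intersection.

row 2, column 4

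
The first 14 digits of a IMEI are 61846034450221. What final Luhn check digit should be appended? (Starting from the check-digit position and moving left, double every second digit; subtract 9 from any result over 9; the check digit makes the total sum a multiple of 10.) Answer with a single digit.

6

Partial digits right→left: 1 2 2 0 5 4 4 3 0 6 4 8 1 6
Double every second digit counting from the check-digit position (so the 1st, 3rd, 5th, ... of the partial from the right).
  doubled (with −9 where >9): 2 4 1 8 0 8 2 → sum 25
  kept as-is: 2 0 4 3 6 8 6 → sum 29
Total = 25 + 29 = 54.
Check digit = (10 − (54 mod 10)) mod 10 = 6.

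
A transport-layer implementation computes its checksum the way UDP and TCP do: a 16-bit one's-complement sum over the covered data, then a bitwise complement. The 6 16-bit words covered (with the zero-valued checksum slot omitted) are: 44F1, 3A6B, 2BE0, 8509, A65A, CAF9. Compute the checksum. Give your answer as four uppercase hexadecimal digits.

One's-complement addition (fold any carry out of bit 15 back into bit 0):
  0x44F1 + 0x3A6B = 0x07F5C
  0x7F5C + 0x2BE0 = 0x0AB3C
  0xAB3C + 0x8509 = 0x13045 → wrap carry → 0x3046
  0x3046 + 0xA65A = 0x0D6A0
  0xD6A0 + 0xCAF9 = 0x1A199 → wrap carry → 0xA19A
One's-complement sum = 0xA19A.
Checksum = ~0xA19A & 0xFFFF = 0x5E65.

5E65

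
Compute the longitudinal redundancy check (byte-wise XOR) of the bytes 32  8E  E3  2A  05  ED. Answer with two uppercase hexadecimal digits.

XOR the bytes together:
  start with 0x32
  0x32 ⊕ 0x8E = 0xBC
  0xBC ⊕ 0xE3 = 0x5F
  0x5F ⊕ 0x2A = 0x75
  0x75 ⊕ 0x05 = 0x70
  0x70 ⊕ 0xED = 0x9D

9D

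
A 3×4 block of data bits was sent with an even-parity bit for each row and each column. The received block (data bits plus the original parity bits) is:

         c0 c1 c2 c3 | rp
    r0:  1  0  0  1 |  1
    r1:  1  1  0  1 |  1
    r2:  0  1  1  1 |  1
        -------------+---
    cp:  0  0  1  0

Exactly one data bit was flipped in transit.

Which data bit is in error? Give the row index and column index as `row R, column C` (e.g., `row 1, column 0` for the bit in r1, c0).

row 0, column 3

Recompute each row's even parity and compare to rp:
  r0: data parity 0, sent rp 1 → mismatch
  r1: data parity 1, sent rp 1 → ok
  r2: data parity 1, sent rp 1 → ok
Recompute each column's even parity and compare to cp:
  c0: data parity 0, sent cp 0 → ok
  c1: data parity 0, sent cp 0 → ok
  c2: data parity 1, sent cp 1 → ok
  c3: data parity 1, sent cp 0 → mismatch
Exactly one row (r0) and one column (c3) fail → the flipped bit is at their intersection.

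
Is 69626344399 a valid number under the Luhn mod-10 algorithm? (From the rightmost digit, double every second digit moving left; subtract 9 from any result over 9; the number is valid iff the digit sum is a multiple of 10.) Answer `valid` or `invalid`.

valid

From the right, keep odd positions and double even positions (subtract 9 from any doubled value over 9):
  doubled (positions 2,4,...): 9 8 6 4 9 → sum 36
  kept (positions 1,3,...): 9 3 4 6 6 6 → sum 34
Total = 70.
70 mod 10 = 0, so the number is valid.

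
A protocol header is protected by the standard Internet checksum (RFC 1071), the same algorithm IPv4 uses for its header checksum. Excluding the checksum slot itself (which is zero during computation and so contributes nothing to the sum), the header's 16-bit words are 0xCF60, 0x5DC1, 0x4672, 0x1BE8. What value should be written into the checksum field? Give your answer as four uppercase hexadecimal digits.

7083

One's-complement addition (fold any carry out of bit 15 back into bit 0):
  0xCF60 + 0x5DC1 = 0x12D21 → wrap carry → 0x2D22
  0x2D22 + 0x4672 = 0x07394
  0x7394 + 0x1BE8 = 0x08F7C
One's-complement sum = 0x8F7C.
Checksum = ~0x8F7C & 0xFFFF = 0x7083.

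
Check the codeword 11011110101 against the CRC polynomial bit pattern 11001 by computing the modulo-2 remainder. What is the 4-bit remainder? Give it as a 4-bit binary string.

Modulo-2 division of 11011110101 by 11001:
  pos 0: 11011 XOR 11001 = 00010
  pos 3: 10110 XOR 11001 = 01111
  pos 4: 11111 XOR 11001 = 00110
  pos 6: 11001 XOR 11001 = 00000
Remainder = 0000 (zero — the frame passes the CRC check).

0000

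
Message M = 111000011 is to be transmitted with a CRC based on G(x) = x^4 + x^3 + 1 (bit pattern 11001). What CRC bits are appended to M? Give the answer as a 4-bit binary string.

Append 4 zeros: 1110000110000. Divide by 11001 (XOR where the leading bit is 1):
  pos 0: 11100 XOR 11001 = 00101
  pos 2: 10100 XOR 11001 = 01101
  pos 3: 11011 XOR 11001 = 00010
  pos 6: 10100 XOR 11001 = 01101
  pos 7: 11010 XOR 11001 = 00011
Remainder (last 4 bits) = 0110. This is the CRC / FCS.

0110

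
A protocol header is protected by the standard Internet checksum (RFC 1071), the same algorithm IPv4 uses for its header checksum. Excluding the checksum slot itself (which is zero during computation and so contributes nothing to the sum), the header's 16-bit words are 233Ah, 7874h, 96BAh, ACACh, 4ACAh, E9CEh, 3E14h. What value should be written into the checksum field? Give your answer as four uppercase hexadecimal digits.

AE3C

One's-complement addition (fold any carry out of bit 15 back into bit 0):
  0x233A + 0x7874 = 0x09BAE
  0x9BAE + 0x96BA = 0x13268 → wrap carry → 0x3269
  0x3269 + 0xACAC = 0x0DF15
  0xDF15 + 0x4ACA = 0x129DF → wrap carry → 0x29E0
  0x29E0 + 0xE9CE = 0x113AE → wrap carry → 0x13AF
  0x13AF + 0x3E14 = 0x051C3
One's-complement sum = 0x51C3.
Checksum = ~0x51C3 & 0xFFFF = 0xAE3C.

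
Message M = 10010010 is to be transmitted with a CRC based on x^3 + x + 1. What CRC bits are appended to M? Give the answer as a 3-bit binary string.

100

Append 3 zeros: 10010010000. Divide by 1011 (XOR where the leading bit is 1):
  pos 0: 1001 XOR 1011 = 0010
  pos 2: 1000 XOR 1011 = 0011
  pos 4: 1110 XOR 1011 = 0101
  pos 5: 1010 XOR 1011 = 0001
Remainder (last 3 bits) = 100. This is the CRC / FCS.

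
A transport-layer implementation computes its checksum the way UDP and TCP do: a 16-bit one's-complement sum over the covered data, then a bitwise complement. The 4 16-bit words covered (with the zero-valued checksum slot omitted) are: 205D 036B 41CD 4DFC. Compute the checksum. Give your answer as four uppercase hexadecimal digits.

One's-complement addition (fold any carry out of bit 15 back into bit 0):
  0x205D + 0x036B = 0x023C8
  0x23C8 + 0x41CD = 0x06595
  0x6595 + 0x4DFC = 0x0B391
One's-complement sum = 0xB391.
Checksum = ~0xB391 & 0xFFFF = 0x4C6E.

4C6E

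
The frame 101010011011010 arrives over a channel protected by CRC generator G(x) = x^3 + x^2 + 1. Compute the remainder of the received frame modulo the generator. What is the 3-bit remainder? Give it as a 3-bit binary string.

Modulo-2 division of 101010011011010 by 1101:
  pos 0: 1010 XOR 1101 = 0111
  pos 1: 1111 XOR 1101 = 0010
  pos 3: 1000 XOR 1101 = 0101
  pos 4: 1011 XOR 1101 = 0110
  pos 5: 1101 XOR 1101 = 0000
  pos 10: 1101 XOR 1101 = 0000
Remainder = 000 (zero — the frame passes the CRC check).

000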